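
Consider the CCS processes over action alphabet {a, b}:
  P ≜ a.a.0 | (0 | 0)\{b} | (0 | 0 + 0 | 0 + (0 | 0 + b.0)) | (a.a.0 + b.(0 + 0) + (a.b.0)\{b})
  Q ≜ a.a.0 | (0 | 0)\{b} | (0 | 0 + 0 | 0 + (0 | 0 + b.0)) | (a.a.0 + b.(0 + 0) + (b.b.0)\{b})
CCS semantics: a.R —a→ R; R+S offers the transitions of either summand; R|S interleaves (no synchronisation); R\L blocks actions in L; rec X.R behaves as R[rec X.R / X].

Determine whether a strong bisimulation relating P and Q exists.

P ≁ Q

Reachable graph of P (30 states):
  p0 = a.a.0 | (0 | 0)\{b} | (0 | 0 + 0 | 0 + (0 | 0 + b.0)) | (a.a.0 + b.(0 + 0) + (a.b.0)\{b}) has moves ··a··> p1, ··a··> p2, ··a··> p3, ··b··> p4, ··b··> p5
  p1 = a.0 | (0 | 0)\{b} | (0 | 0 + 0 | 0 + (0 | 0 + b.0)) | (a.a.0 + b.(0 + 0) + (a.b.0)\{b}) has moves ··a··> p6, ··a··> p7, ··a··> p8, ··b··> p10, ··b··> p9
  p2 = a.a.0 | (0 | 0)\{b} | (0 | 0 + 0 | 0 + (0 | 0 + b.0)) | (b.0)\{b} has moves ··a··> p7, ··b··> p11
  p3 = a.a.0 | (0 | 0)\{b} | (0 | 0 + 0 | 0 + (0 | 0 + b.0)) | a.0 has moves ··a··> p12, ··a··> p8, ··b··> p13
  p4 = a.a.0 | (0 | 0)\{b} | (0 | 0 + 0 | 0 + (0 | 0 + b.0)) | (0 + 0) has moves ··a··> p9, ··b··> p14
  p5 = a.a.0 | (0 | 0)\{b} | 0 | (a.a.0 + b.(0 + 0) + (a.b.0)\{b}) has moves ··a··> p10, ··a··> p11, ··a··> p13, ··b··> p14
  p6 = 0 | (0 | 0)\{b} | (0 | 0 + 0 | 0 + (0 | 0 + b.0)) | (a.a.0 + b.(0 + 0) + (a.b.0)\{b}) has moves ··a··> p15, ··a··> p16, ··b··> p17, ··b··> p18
  p7 = a.0 | (0 | 0)\{b} | (0 | 0 + 0 | 0 + (0 | 0 + b.0)) | (b.0)\{b} has moves ··a··> p15, ··b··> p19
  p8 = a.0 | (0 | 0)\{b} | (0 | 0 + 0 | 0 + (0 | 0 + b.0)) | a.0 has moves ··a··> p16, ··a··> p20, ··b··> p21
  p9 = a.0 | (0 | 0)\{b} | (0 | 0 + 0 | 0 + (0 | 0 + b.0)) | (0 + 0) has moves ··a··> p17, ··b··> p22
  p10 = a.0 | (0 | 0)\{b} | 0 | (a.a.0 + b.(0 + 0) + (a.b.0)\{b}) has moves ··a··> p18, ··a··> p19, ··a··> p21, ··b··> p22
  p11 = a.a.0 | (0 | 0)\{b} | 0 | (b.0)\{b} has moves ··a··> p19
  p12 = a.a.0 | (0 | 0)\{b} | (0 | 0 + 0 | 0 + (0 | 0 + b.0)) | 0 has moves ··a··> p20, ··b··> p23
  p13 = a.a.0 | (0 | 0)\{b} | 0 | a.0 has moves ··a··> p21, ··a··> p23
  p14 = a.a.0 | (0 | 0)\{b} | 0 | (0 + 0) has moves ··a··> p22
  p15 = 0 | (0 | 0)\{b} | (0 | 0 + 0 | 0 + (0 | 0 + b.0)) | (b.0)\{b} has moves ··b··> p24
  p16 = 0 | (0 | 0)\{b} | (0 | 0 + 0 | 0 + (0 | 0 + b.0)) | a.0 has moves ··a··> p25, ··b··> p26
  p17 = 0 | (0 | 0)\{b} | (0 | 0 + 0 | 0 + (0 | 0 + b.0)) | (0 + 0) has moves ··b··> p27
  p18 = 0 | (0 | 0)\{b} | 0 | (a.a.0 + b.(0 + 0) + (a.b.0)\{b}) has moves ··a··> p24, ··a··> p26, ··b··> p27
  p19 = a.0 | (0 | 0)\{b} | 0 | (b.0)\{b} has moves ··a··> p24
  p20 = a.0 | (0 | 0)\{b} | (0 | 0 + 0 | 0 + (0 | 0 + b.0)) | 0 has moves ··a··> p25, ··b··> p28
  p21 = a.0 | (0 | 0)\{b} | 0 | a.0 has moves ··a··> p26, ··a··> p28
  p22 = a.0 | (0 | 0)\{b} | 0 | (0 + 0) has moves ··a··> p27
  p23 = a.a.0 | (0 | 0)\{b} | 0 | 0 has moves ··a··> p28
  p24 = 0 | (0 | 0)\{b} | 0 | (b.0)\{b} has moves stopped
  p25 = 0 | (0 | 0)\{b} | (0 | 0 + 0 | 0 + (0 | 0 + b.0)) | 0 has moves ··b··> p29
  p26 = 0 | (0 | 0)\{b} | 0 | a.0 has moves ··a··> p29
  p27 = 0 | (0 | 0)\{b} | 0 | (0 + 0) has moves stopped
  p28 = a.0 | (0 | 0)\{b} | 0 | 0 has moves ··a··> p29
  p29 = 0 | (0 | 0)\{b} | 0 | 0 has moves stopped
Reachable graph of Q (24 states):
  q0 = a.a.0 | (0 | 0)\{b} | (0 | 0 + 0 | 0 + (0 | 0 + b.0)) | (a.a.0 + b.(0 + 0) + (b.b.0)\{b}) has moves ··a··> q1, ··a··> q2, ··b··> q3, ··b··> q4
  q1 = a.0 | (0 | 0)\{b} | (0 | 0 + 0 | 0 + (0 | 0 + b.0)) | (a.a.0 + b.(0 + 0) + (b.b.0)\{b}) has moves ··a··> q5, ··a··> q6, ··b··> q7, ··b··> q8
  q2 = a.a.0 | (0 | 0)\{b} | (0 | 0 + 0 | 0 + (0 | 0 + b.0)) | a.0 has moves ··a··> q6, ··a··> q9, ··b··> q10
  q3 = a.a.0 | (0 | 0)\{b} | (0 | 0 + 0 | 0 + (0 | 0 + b.0)) | (0 + 0) has moves ··a··> q7, ··b··> q11
  q4 = a.a.0 | (0 | 0)\{b} | 0 | (a.a.0 + b.(0 + 0) + (b.b.0)\{b}) has moves ··a··> q10, ··a··> q8, ··b··> q11
  q5 = 0 | (0 | 0)\{b} | (0 | 0 + 0 | 0 + (0 | 0 + b.0)) | (a.a.0 + b.(0 + 0) + (b.b.0)\{b}) has moves ··a··> q12, ··b··> q13, ··b··> q14
  q6 = a.0 | (0 | 0)\{b} | (0 | 0 + 0 | 0 + (0 | 0 + b.0)) | a.0 has moves ··a··> q12, ··a··> q15, ··b··> q16
  q7 = a.0 | (0 | 0)\{b} | (0 | 0 + 0 | 0 + (0 | 0 + b.0)) | (0 + 0) has moves ··a··> q13, ··b··> q17
  q8 = a.0 | (0 | 0)\{b} | 0 | (a.a.0 + b.(0 + 0) + (b.b.0)\{b}) has moves ··a··> q14, ··a··> q16, ··b··> q17
  q9 = a.a.0 | (0 | 0)\{b} | (0 | 0 + 0 | 0 + (0 | 0 + b.0)) | 0 has moves ··a··> q15, ··b··> q18
  q10 = a.a.0 | (0 | 0)\{b} | 0 | a.0 has moves ··a··> q16, ··a··> q18
  q11 = a.a.0 | (0 | 0)\{b} | 0 | (0 + 0) has moves ··a··> q17
  q12 = 0 | (0 | 0)\{b} | (0 | 0 + 0 | 0 + (0 | 0 + b.0)) | a.0 has moves ··a··> q19, ··b··> q20
  q13 = 0 | (0 | 0)\{b} | (0 | 0 + 0 | 0 + (0 | 0 + b.0)) | (0 + 0) has moves ··b··> q21
  q14 = 0 | (0 | 0)\{b} | 0 | (a.a.0 + b.(0 + 0) + (b.b.0)\{b}) has moves ··a··> q20, ··b··> q21
  q15 = a.0 | (0 | 0)\{b} | (0 | 0 + 0 | 0 + (0 | 0 + b.0)) | 0 has moves ··a··> q19, ··b··> q22
  q16 = a.0 | (0 | 0)\{b} | 0 | a.0 has moves ··a··> q20, ··a··> q22
  q17 = a.0 | (0 | 0)\{b} | 0 | (0 + 0) has moves ··a··> q21
  q18 = a.a.0 | (0 | 0)\{b} | 0 | 0 has moves ··a··> q22
  q19 = 0 | (0 | 0)\{b} | (0 | 0 + 0 | 0 + (0 | 0 + b.0)) | 0 has moves ··b··> q23
  q20 = 0 | (0 | 0)\{b} | 0 | a.0 has moves ··a··> q23
  q21 = 0 | (0 | 0)\{b} | 0 | (0 + 0) has moves stopped
  q22 = a.0 | (0 | 0)\{b} | 0 | 0 has moves ··a··> q23
  q23 = 0 | (0 | 0)\{b} | 0 | 0 has moves stopped
Bisimilarity quotient blocks:
  B0 = {p0}
  B1 = {p12, p2, p4, p8, q3, q6, q9}
  B2 = {p11, p14, p21, p23, q11, q16, q18}
  B3 = {p19, p22, p26, p28, q17, q20, q22}
  B4 = {p24, p27, p29, q21, q23}
  B5 = {p16, p20, p7, p9, q12, q15, q7}
  B6 = {p15, p17, p25, q13, q19}
  B7 = {p3, q2}
  B8 = {p13, q10}
  B9 = {p5}
  B10 = {p10}
  B11 = {p18}
  B12 = {p1}
  B13 = {p6}
  B14 = {q0}
  B15 = {q1}
  B16 = {q5}
  B17 = {q14}
  B18 = {q8}
  B19 = {q4}
p0 ∈ B0, q0 ∈ B14 → different blocks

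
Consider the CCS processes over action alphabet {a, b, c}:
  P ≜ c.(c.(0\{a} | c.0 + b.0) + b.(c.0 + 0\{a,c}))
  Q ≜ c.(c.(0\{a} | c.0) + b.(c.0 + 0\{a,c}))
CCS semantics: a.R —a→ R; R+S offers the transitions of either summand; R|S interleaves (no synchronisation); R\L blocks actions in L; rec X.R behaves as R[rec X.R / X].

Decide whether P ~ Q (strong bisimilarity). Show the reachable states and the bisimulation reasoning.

P ≁ Q

Reachable graph of P (6 states):
  p0 = c.(c.(0\{a} | c.0 + b.0) + b.(c.0 + 0\{a,c})) | --c--▸ p1
  p1 = c.(0\{a} | c.0 + b.0) + b.(c.0 + 0\{a,c}) | --b--▸ p2, --c--▸ p3
  p2 = c.0 + 0\{a,c} | --c--▸ p4
  p3 = 0\{a} | c.0 + b.0 | --b--▸ p4, --c--▸ p5
  p4 = 0 | ∅
  p5 = 0\{a} | 0 | ∅
Reachable graph of Q (6 states):
  q0 = c.(c.(0\{a} | c.0) + b.(c.0 + 0\{a,c})) | --c--▸ q1
  q1 = c.(0\{a} | c.0) + b.(c.0 + 0\{a,c}) | --b--▸ q2, --c--▸ q3
  q2 = c.0 + 0\{a,c} | --c--▸ q4
  q3 = 0\{a} | c.0 | --c--▸ q5
  q4 = 0 | ∅
  q5 = 0\{a} | 0 | ∅
Partition-refinement fixed point:
  B0 = {p0}
  B1 = {p1}
  B2 = {p2, q2, q3}
  B3 = {p4, p5, q4, q5}
  B4 = {p3}
  B5 = {q0}
  B6 = {q1}
p0 ∈ B0, q0 ∈ B5 → different blocks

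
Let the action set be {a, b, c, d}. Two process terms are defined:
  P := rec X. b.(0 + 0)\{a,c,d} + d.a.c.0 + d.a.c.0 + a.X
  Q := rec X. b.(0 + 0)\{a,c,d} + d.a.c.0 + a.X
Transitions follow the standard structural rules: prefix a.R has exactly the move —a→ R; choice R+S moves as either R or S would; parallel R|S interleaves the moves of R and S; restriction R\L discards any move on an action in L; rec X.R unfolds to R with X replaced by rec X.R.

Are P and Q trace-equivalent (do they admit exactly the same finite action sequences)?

P's transition system — 5 states:
  s0 = rec X. b.(0 + 0)\{a,c,d} + d.a.c.0 + d.a.c.0 + a.X :: --a--▸ s0, --b--▸ s1, --d--▸ s2
  s1 = (0 + 0)\{a,c,d} :: (no moves)
  s2 = a.c.0 :: --a--▸ s3
  s3 = c.0 :: --c--▸ s4
  s4 = 0 :: (no moves)
Q's transition system — 5 states:
  t0 = rec X. b.(0 + 0)\{a,c,d} + d.a.c.0 + a.X :: --a--▸ t0, --b--▸ t1, --d--▸ t2
  t1 = (0 + 0)\{a,c,d} :: (no moves)
  t2 = a.c.0 :: --a--▸ t3
  t3 = c.0 :: --c--▸ t4
  t4 = 0 :: (no moves)
Bisimilarity quotient blocks:
  B0 = {s0, t0}
  B1 = {s2, t2}
  B2 = {s3, t3}
  B3 = {s1, s4, t1, t4}
s0 ∈ B0, t0 ∈ B0 → same block
Bisimilar ⇒ trace-equivalent.

trace-equivalent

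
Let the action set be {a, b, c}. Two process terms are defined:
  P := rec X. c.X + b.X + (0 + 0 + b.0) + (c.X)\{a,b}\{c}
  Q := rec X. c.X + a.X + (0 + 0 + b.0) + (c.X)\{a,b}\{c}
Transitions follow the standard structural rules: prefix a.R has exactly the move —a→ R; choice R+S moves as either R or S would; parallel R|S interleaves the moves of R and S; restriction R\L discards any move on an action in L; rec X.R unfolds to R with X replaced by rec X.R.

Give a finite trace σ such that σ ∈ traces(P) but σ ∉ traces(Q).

LTS(P): 2 reachable states
  p0 = rec X. c.X + b.X + (0 + 0 + b.0) + (c.X)\{a,b}\{c} :: --b--▸ p0, --b--▸ p1, --c--▸ p0
  p1 = 0 :: ∅
LTS(Q): 2 reachable states
  q0 = rec X. c.X + a.X + (0 + 0 + b.0) + (c.X)\{a,b}\{c} :: --a--▸ q0, --b--▸ q1, --c--▸ q0
  q1 = 0 :: ∅
Trace ⟨bb⟩ through P, begin at {p0}:
  [1] b ⇒ {p0, p1}
  [2] b ⇒ {p0, p1}
  P completes σ.
Trace ⟨bb⟩ through Q, begin at {q0}:
  [1] b ⇒ {q1}
  [2] b ⇒ no successor for Q

bb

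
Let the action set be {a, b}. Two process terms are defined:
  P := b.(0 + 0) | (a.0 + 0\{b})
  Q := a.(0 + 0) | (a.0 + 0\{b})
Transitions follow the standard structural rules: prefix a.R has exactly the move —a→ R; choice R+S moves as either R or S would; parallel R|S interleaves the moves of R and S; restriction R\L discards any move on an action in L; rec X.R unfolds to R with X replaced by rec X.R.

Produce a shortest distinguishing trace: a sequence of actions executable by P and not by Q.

P's transition system — 4 states:
  p0 = b.(0 + 0) | (a.0 + 0\{b}) :: =a=> p1, =b=> p2
  p1 = b.(0 + 0) | 0 :: =b=> p3
  p2 = (0 + 0) | (a.0 + 0\{b}) :: =a=> p3
  p3 = (0 + 0) | 0 :: deadlocked
Q's transition system — 4 states:
  q0 = a.(0 + 0) | (a.0 + 0\{b}) :: =a=> q1, =a=> q2
  q1 = (0 + 0) | (a.0 + 0\{b}) :: =a=> q3
  q2 = a.(0 + 0) | 0 :: =a=> q3
  q3 = (0 + 0) | 0 :: deadlocked
Run σ = ⟨b⟩ on P: start {p0}
  [1] b ⇒ {p2}
  ✓ P
Run σ = ⟨b⟩ on Q: start {q0}
  [1] b ⇒ no successor for Q

b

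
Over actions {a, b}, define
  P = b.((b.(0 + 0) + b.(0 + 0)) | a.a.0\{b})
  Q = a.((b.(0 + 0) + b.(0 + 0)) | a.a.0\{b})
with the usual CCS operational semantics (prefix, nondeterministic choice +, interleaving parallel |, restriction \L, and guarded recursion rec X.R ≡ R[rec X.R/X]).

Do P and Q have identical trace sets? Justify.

trace-distinct — witness ⟨b⟩

P's transition system — 7 states:
  u0 = b.((b.(0 + 0) + b.(0 + 0)) | a.a.0\{b}) | --b--▸ u1
  u1 = (b.(0 + 0) + b.(0 + 0)) | a.a.0\{b} | --a--▸ u2, --b--▸ u3
  u2 = (b.(0 + 0) + b.(0 + 0)) | a.0\{b} | --a--▸ u4, --b--▸ u5
  u3 = (0 + 0) | a.a.0\{b} | --a--▸ u5
  u4 = (b.(0 + 0) + b.(0 + 0)) | 0\{b} | --b--▸ u6
  u5 = (0 + 0) | a.0\{b} | --a--▸ u6
  u6 = (0 + 0) | 0\{b} | stopped
Q's transition system — 7 states:
  v0 = a.((b.(0 + 0) + b.(0 + 0)) | a.a.0\{b}) | --a--▸ v1
  v1 = (b.(0 + 0) + b.(0 + 0)) | a.a.0\{b} | --a--▸ v2, --b--▸ v3
  v2 = (b.(0 + 0) + b.(0 + 0)) | a.0\{b} | --a--▸ v4, --b--▸ v5
  v3 = (0 + 0) | a.a.0\{b} | --a--▸ v5
  v4 = (b.(0 + 0) + b.(0 + 0)) | 0\{b} | --b--▸ v6
  v5 = (0 + 0) | a.0\{b} | --a--▸ v6
  v6 = (0 + 0) | 0\{b} | stopped
Run σ = ⟨b⟩ on P: start {u0}
  [1] b ⇒ {u1}
  ✓ P
Run σ = ⟨b⟩ on Q: start {v0}
  [1] b ⇒ no successor for Q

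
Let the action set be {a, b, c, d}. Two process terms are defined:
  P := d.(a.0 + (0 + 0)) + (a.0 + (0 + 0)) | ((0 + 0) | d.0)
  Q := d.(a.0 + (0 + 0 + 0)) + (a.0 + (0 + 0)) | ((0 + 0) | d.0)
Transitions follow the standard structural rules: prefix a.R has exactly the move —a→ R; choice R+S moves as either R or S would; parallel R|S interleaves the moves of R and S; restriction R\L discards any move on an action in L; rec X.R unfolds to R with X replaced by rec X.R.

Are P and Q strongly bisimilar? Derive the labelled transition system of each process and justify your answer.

Reachable graph of P (6 states):
  u0 = d.(a.0 + (0 + 0)) + (a.0 + (0 + 0)) | ((0 + 0) | d.0) :: =a=> u1, =d=> u2, =d=> u3
  u1 = 0 | ((0 + 0) | d.0) :: =d=> u4
  u2 = (a.0 + (0 + 0)) | ((0 + 0) | 0) :: =a=> u4
  u3 = a.0 + (0 + 0) :: =a=> u5
  u4 = 0 | ((0 + 0) | 0) :: ·
  u5 = 0 :: ·
Reachable graph of Q (6 states):
  v0 = d.(a.0 + (0 + 0 + 0)) + (a.0 + (0 + 0)) | ((0 + 0) | d.0) :: =a=> v1, =d=> v2, =d=> v3
  v1 = 0 | ((0 + 0) | d.0) :: =d=> v4
  v2 = (a.0 + (0 + 0)) | ((0 + 0) | 0) :: =a=> v4
  v3 = a.0 + (0 + 0 + 0) :: =a=> v5
  v4 = 0 | ((0 + 0) | 0) :: ·
  v5 = 0 :: ·
Coarsest stable partition (strong bisimilarity classes):
  B0 = {u0, v0}
  B1 = {u1, v1}
  B2 = {u4, u5, v4, v5}
  B3 = {u2, u3, v2, v3}
u0 ∈ B0, v0 ∈ B0 → same block

P ~ Q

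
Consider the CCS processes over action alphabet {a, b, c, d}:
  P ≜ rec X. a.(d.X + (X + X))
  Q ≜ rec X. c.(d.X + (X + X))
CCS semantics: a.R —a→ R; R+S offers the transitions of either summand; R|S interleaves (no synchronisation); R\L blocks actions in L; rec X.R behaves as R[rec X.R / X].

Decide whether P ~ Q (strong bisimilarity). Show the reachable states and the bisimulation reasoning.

P's transition system — 2 states:
  s0 = rec X. a.(d.X + (X + X)) has moves -a-> s1
  s1 = d.(rec X. a.(d.X + (X + X))) + ((rec X. a.(d.X + (X + X))) + (rec X. a.(d.X + (X + X)))) has moves -a-> s1, -d-> s0
Q's transition system — 2 states:
  t0 = rec X. c.(d.X + (X + X)) has moves -c-> t1
  t1 = d.(rec X. c.(d.X + (X + X))) + ((rec X. c.(d.X + (X + X))) + (rec X. c.(d.X + (X + X)))) has moves -c-> t1, -d-> t0
Partition-refinement fixed point:
  B0 = {s0}
  B1 = {s1}
  B2 = {t0}
  B3 = {t1}
s0 ∈ B0, t0 ∈ B2 → different blocks

NO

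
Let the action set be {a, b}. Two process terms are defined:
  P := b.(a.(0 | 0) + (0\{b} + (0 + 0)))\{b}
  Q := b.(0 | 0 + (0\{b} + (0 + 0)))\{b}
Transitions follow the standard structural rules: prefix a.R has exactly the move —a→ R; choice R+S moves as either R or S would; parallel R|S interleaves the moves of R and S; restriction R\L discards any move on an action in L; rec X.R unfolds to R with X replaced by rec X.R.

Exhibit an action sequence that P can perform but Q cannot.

ba

P's transition system — 3 states:
  s0 = b.(a.(0 | 0) + (0\{b} + (0 + 0)))\{b} → -b-> s1
  s1 = (a.(0 | 0) + (0\{b} + (0 + 0)))\{b} → -a-> s2
  s2 = (0 | 0)\{b} → stopped
Q's transition system — 2 states:
  t0 = b.(0 | 0 + (0\{b} + (0 + 0)))\{b} → -b-> t1
  t1 = (0 | 0 + (0\{b} + (0 + 0)))\{b} → stopped
Executing ba from P (initial set {s0}):
  [1] b ⇒ {s1}
  [2] a ⇒ {s2}
  ✓ P
Executing ba from Q (initial set {t0}):
  [1] b ⇒ {t1}
  [2] a ⇒ ∅  — Q cannot continue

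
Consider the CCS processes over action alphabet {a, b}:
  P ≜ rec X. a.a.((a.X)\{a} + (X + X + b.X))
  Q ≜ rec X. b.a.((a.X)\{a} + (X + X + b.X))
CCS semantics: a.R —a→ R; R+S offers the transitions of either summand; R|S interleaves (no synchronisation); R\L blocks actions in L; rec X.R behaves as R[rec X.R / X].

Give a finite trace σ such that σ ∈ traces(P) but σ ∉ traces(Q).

LTS(P): 3 reachable states
  s0 = rec X. a.a.((a.X)\{a} + (X + X + b.X)) | =a=> s1
  s1 = a.((a.(rec X. a.a.((a.X)\{a} + (X + X + b.X))))\{a} + ((rec X. a.a.((a.X)\{a} + (X + X + b.X))) + (rec X. a.a.((a.X)\{a} + (X + X + b.X))) + b.(rec X. a.a.((a.X)\{a} + (X + X + b.X))))) | =a=> s2
  s2 = (a.(rec X. a.a.((a.X)\{a} + (X + X + b.X))))\{a} + ((rec X. a.a.((a.X)\{a} + (X + X + b.X))) + (rec X. a.a.((a.X)\{a} + (X + X + b.X))) + b.(rec X. a.a.((a.X)\{a} + (X + X + b.X)))) | =a=> s1, =b=> s0
LTS(Q): 3 reachable states
  t0 = rec X. b.a.((a.X)\{a} + (X + X + b.X)) | =b=> t1
  t1 = a.((a.(rec X. b.a.((a.X)\{a} + (X + X + b.X))))\{a} + ((rec X. b.a.((a.X)\{a} + (X + X + b.X))) + (rec X. b.a.((a.X)\{a} + (X + X + b.X))) + b.(rec X. b.a.((a.X)\{a} + (X + X + b.X))))) | =a=> t2
  t2 = (a.(rec X. b.a.((a.X)\{a} + (X + X + b.X))))\{a} + ((rec X. b.a.((a.X)\{a} + (X + X + b.X))) + (rec X. b.a.((a.X)\{a} + (X + X + b.X))) + b.(rec X. b.a.((a.X)\{a} + (X + X + b.X)))) | =b=> t0, =b=> t1
Run σ = ⟨a⟩ on P: start {s0}
  [1] a ⇒ {s1}
  — P admits the full trace.
Run σ = ⟨a⟩ on Q: start {t0}
  [1] a ⇒ ∅ (Q stuck)

a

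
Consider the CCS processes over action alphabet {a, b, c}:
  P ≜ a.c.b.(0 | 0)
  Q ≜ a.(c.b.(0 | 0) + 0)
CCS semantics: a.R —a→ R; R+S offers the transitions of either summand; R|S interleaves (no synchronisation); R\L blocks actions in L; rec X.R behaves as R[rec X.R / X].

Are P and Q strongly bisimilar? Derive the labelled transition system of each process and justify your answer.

bisimilar

LTS(P): 4 reachable states
  s0 = a.c.b.(0 | 0) ⊢ -a-> s1
  s1 = c.b.(0 | 0) ⊢ -c-> s2
  s2 = b.(0 | 0) ⊢ -b-> s3
  s3 = 0 | 0 ⊢ stopped
LTS(Q): 4 reachable states
  t0 = a.(c.b.(0 | 0) + 0) ⊢ -a-> t1
  t1 = c.b.(0 | 0) + 0 ⊢ -c-> t2
  t2 = b.(0 | 0) ⊢ -b-> t3
  t3 = 0 | 0 ⊢ stopped
Partition-refinement fixed point:
  B0 = {s0, t0}
  B1 = {s1, t1}
  B2 = {s2, t2}
  B3 = {s3, t3}
s0 ∈ B0, t0 ∈ B0 → same block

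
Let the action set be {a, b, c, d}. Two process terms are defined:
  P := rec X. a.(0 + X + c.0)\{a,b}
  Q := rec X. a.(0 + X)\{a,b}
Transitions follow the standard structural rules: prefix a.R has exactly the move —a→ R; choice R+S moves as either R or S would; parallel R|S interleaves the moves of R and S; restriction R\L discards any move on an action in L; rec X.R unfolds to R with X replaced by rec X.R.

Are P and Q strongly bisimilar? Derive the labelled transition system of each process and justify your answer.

not bisimilar

LTS(P): 3 reachable states
  s0 = rec X. a.(0 + X + c.0)\{a,b} :: =a=> s1
  s1 = (0 + (rec X. a.(0 + X + c.0)\{a,b}) + c.0)\{a,b} :: =c=> s2
  s2 = 0\{a,b} :: (no moves)
LTS(Q): 2 reachable states
  t0 = rec X. a.(0 + X)\{a,b} :: =a=> t1
  t1 = (0 + (rec X. a.(0 + X)\{a,b}))\{a,b} :: (no moves)
Coarsest stable partition (strong bisimilarity classes):
  B0 = {s0}
  B1 = {s1}
  B2 = {s2, t1}
  B3 = {t0}
s0 ∈ B0, t0 ∈ B3 → different blocks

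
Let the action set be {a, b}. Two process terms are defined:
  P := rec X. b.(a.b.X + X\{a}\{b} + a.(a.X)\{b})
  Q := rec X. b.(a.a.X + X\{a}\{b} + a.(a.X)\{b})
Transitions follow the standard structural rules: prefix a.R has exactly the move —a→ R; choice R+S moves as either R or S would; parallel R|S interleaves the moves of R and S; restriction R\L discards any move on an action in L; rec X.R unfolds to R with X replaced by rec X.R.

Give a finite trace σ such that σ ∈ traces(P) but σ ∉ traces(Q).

bab

LTS(P): 5 reachable states
  m0 = rec X. b.(a.b.X + X\{a}\{b} + a.(a.X)\{b}) ⊢ —b→ m1
  m1 = a.b.(rec X. b.(a.b.X + X\{a}\{b} + a.(a.X)\{b})) + (rec X. b.(a.b.X + X\{a}\{b} + a.(a.X)\{b}))\{a}\{b} + a.(a.(rec X. b.(a.b.X + X\{a}\{b} + a.(a.X)\{b})))\{b} ⊢ —a→ m2, —a→ m3
  m2 = (a.(rec X. b.(a.b.X + X\{a}\{b} + a.(a.X)\{b})))\{b} ⊢ —a→ m4
  m3 = b.(rec X. b.(a.b.X + X\{a}\{b} + a.(a.X)\{b})) ⊢ —b→ m0
  m4 = (rec X. b.(a.b.X + X\{a}\{b} + a.(a.X)\{b}))\{b} ⊢ ∅
LTS(Q): 5 reachable states
  n0 = rec X. b.(a.a.X + X\{a}\{b} + a.(a.X)\{b}) ⊢ —b→ n1
  n1 = a.a.(rec X. b.(a.a.X + X\{a}\{b} + a.(a.X)\{b})) + (rec X. b.(a.a.X + X\{a}\{b} + a.(a.X)\{b}))\{a}\{b} + a.(a.(rec X. b.(a.a.X + X\{a}\{b} + a.(a.X)\{b})))\{b} ⊢ —a→ n2, —a→ n3
  n2 = (a.(rec X. b.(a.a.X + X\{a}\{b} + a.(a.X)\{b})))\{b} ⊢ —a→ n4
  n3 = a.(rec X. b.(a.a.X + X\{a}\{b} + a.(a.X)\{b})) ⊢ —a→ n0
  n4 = (rec X. b.(a.a.X + X\{a}\{b} + a.(a.X)\{b}))\{b} ⊢ ∅
Trace ⟨bab⟩ through P, begin at {m0}:
  [1] b ⇒ {m1}
  [2] a ⇒ {m2, m3}
  [3] b ⇒ {m0}
  P completes σ.
Trace ⟨bab⟩ through Q, begin at {n0}:
  [1] b ⇒ {n1}
  [2] a ⇒ {n2, n3}
  [3] b ⇒ no successor for Q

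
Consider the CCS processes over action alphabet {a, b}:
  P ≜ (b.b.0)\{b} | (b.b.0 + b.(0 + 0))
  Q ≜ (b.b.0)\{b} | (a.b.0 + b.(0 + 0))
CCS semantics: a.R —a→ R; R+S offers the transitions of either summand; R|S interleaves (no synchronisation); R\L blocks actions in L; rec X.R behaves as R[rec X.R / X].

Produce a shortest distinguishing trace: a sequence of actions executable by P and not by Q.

Reachable graph of P (4 states):
  p0 = (b.b.0)\{b} | (b.b.0 + b.(0 + 0)) :: —b→ p1, —b→ p2
  p1 = (b.b.0)\{b} | (0 + 0) :: deadlocked
  p2 = (b.b.0)\{b} | b.0 :: —b→ p3
  p3 = (b.b.0)\{b} | 0 :: deadlocked
Reachable graph of Q (4 states):
  q0 = (b.b.0)\{b} | (a.b.0 + b.(0 + 0)) :: —a→ q1, —b→ q2
  q1 = (b.b.0)\{b} | b.0 :: —b→ q3
  q2 = (b.b.0)\{b} | (0 + 0) :: deadlocked
  q3 = (b.b.0)\{b} | 0 :: deadlocked
Executing bb from P (initial set {p0}):
  after b @ step 1: {p1, p2}
  after b @ step 2: {p3}
  P completes σ.
Executing bb from Q (initial set {q0}):
  after b @ step 1: {q2}
  after b @ step 2: ∅  — Q cannot continue

bb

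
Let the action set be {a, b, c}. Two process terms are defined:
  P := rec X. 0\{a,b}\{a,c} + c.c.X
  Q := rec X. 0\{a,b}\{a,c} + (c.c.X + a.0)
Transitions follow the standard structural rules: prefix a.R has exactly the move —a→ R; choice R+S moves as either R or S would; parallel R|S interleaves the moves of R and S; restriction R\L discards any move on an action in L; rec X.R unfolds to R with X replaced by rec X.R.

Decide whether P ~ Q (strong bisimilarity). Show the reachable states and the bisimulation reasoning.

NO

P's transition system — 2 states:
  p0 = rec X. 0\{a,b}\{a,c} + c.c.X :: =c=> p1
  p1 = c.(rec X. 0\{a,b}\{a,c} + c.c.X) :: =c=> p0
Q's transition system — 3 states:
  q0 = rec X. 0\{a,b}\{a,c} + (c.c.X + a.0) :: =a=> q1, =c=> q2
  q1 = 0 :: ·
  q2 = c.(rec X. 0\{a,b}\{a,c} + (c.c.X + a.0)) :: =c=> q0
Coarsest stable partition (strong bisimilarity classes):
  B0 = {p0, p1}
  B1 = {q0}
  B2 = {q1}
  B3 = {q2}
p0 ∈ B0, q0 ∈ B1 → different blocks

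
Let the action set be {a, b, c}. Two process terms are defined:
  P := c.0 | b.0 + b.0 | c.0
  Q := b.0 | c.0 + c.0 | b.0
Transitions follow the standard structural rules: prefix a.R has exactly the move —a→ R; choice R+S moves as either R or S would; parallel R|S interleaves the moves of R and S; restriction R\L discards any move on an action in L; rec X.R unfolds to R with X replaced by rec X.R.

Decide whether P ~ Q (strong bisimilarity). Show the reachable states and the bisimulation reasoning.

bisimilar

Reachable graph of P (6 states):
  s0 = c.0 | b.0 + b.0 | c.0 → =b=> s1, =b=> s2, =c=> s3, =c=> s4
  s1 = 0 | c.0 → =c=> s5
  s2 = c.0 | 0 → =c=> s5
  s3 = 0 | b.0 → =b=> s5
  s4 = b.0 | 0 → =b=> s5
  s5 = 0 | 0 → (no moves)
Reachable graph of Q (6 states):
  t0 = b.0 | c.0 + c.0 | b.0 → =b=> t1, =b=> t2, =c=> t3, =c=> t4
  t1 = 0 | c.0 → =c=> t5
  t2 = c.0 | 0 → =c=> t5
  t3 = 0 | b.0 → =b=> t5
  t4 = b.0 | 0 → =b=> t5
  t5 = 0 | 0 → (no moves)
Coarsest stable partition (strong bisimilarity classes):
  B0 = {s0, t0}
  B1 = {s3, s4, t3, t4}
  B2 = {s5, t5}
  B3 = {s1, s2, t1, t2}
s0 ∈ B0, t0 ∈ B0 → same block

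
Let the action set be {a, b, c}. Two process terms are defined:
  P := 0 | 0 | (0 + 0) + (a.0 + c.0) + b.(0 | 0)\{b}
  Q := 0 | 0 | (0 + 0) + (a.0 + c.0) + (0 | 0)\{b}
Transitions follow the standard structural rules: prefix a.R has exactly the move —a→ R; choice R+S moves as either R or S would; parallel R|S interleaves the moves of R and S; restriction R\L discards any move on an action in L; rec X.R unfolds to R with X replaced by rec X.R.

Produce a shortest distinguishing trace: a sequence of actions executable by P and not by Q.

b

P's transition system — 3 states:
  s0 = 0 | 0 | (0 + 0) + (a.0 + c.0) + b.(0 | 0)\{b} :: —a→ s1, —b→ s2, —c→ s1
  s1 = 0 :: ∅
  s2 = (0 | 0)\{b} :: ∅
Q's transition system — 2 states:
  t0 = 0 | 0 | (0 + 0) + (a.0 + c.0) + (0 | 0)\{b} :: —a→ t1, —c→ t1
  t1 = 0 :: ∅
Run σ = ⟨b⟩ on P: start {s0}
  step 1 (b): {s2}
  P completes σ.
Run σ = ⟨b⟩ on Q: start {t0}
  step 1 (b): ∅  — Q cannot continue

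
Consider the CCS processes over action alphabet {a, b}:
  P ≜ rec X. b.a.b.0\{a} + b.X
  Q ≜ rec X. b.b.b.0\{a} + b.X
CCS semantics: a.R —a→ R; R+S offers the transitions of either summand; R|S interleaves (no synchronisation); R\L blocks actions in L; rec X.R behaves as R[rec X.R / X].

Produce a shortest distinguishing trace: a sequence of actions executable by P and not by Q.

ba

Reachable graph of P (4 states):
  p0 = rec X. b.a.b.0\{a} + b.X has moves ··b··> p0, ··b··> p1
  p1 = a.b.0\{a} has moves ··a··> p2
  p2 = b.0\{a} has moves ··b··> p3
  p3 = 0\{a} has moves deadlocked
Reachable graph of Q (4 states):
  q0 = rec X. b.b.b.0\{a} + b.X has moves ··b··> q0, ··b··> q1
  q1 = b.b.0\{a} has moves ··b··> q2
  q2 = b.0\{a} has moves ··b··> q3
  q3 = 0\{a} has moves deadlocked
Trace ⟨ba⟩ through P, begin at {p0}:
  step 1 (b): {p0, p1}
  step 2 (a): {p2}
  — P admits the full trace.
Trace ⟨ba⟩ through Q, begin at {q0}:
  step 1 (b): {q0, q1}
  step 2 (a): ∅  — Q cannot continue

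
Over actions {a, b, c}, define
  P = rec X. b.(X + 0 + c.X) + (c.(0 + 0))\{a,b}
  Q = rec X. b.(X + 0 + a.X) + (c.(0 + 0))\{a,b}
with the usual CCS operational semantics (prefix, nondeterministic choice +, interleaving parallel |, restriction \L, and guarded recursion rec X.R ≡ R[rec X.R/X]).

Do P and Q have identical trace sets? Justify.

P's transition system — 3 states:
  p0 = rec X. b.(X + 0 + c.X) + (c.(0 + 0))\{a,b} → =b=> p1, =c=> p2
  p1 = (rec X. b.(X + 0 + c.X) + (c.(0 + 0))\{a,b}) + 0 + c.(rec X. b.(X + 0 + c.X) + (c.(0 + 0))\{a,b}) → =b=> p1, =c=> p0, =c=> p2
  p2 = (0 + 0)\{a,b} → ∅
Q's transition system — 3 states:
  q0 = rec X. b.(X + 0 + a.X) + (c.(0 + 0))\{a,b} → =b=> q1, =c=> q2
  q1 = (rec X. b.(X + 0 + a.X) + (c.(0 + 0))\{a,b}) + 0 + a.(rec X. b.(X + 0 + a.X) + (c.(0 + 0))\{a,b}) → =a=> q0, =b=> q1, =c=> q2
  q2 = (0 + 0)\{a,b} → ∅
Executing bcb from P (initial set {p0}):
  after b @ step 1: {p1}
  after c @ step 2: {p0, p2}
  after b @ step 3: {p1}
  ✓ P
Executing bcb from Q (initial set {q0}):
  after b @ step 1: {q1}
  after c @ step 2: {q2}
  after b @ step 3: no successor for Q

NO — witness ⟨bcb⟩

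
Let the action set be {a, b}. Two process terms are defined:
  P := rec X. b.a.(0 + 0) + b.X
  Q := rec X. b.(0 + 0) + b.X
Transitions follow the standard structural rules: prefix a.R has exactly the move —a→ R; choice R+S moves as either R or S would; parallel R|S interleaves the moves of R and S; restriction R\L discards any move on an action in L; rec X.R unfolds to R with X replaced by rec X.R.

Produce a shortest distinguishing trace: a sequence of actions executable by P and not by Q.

ba

Reachable graph of P (3 states):
  m0 = rec X. b.a.(0 + 0) + b.X :: -b-> m0, -b-> m1
  m1 = a.(0 + 0) :: -a-> m2
  m2 = 0 + 0 :: stopped
Reachable graph of Q (2 states):
  n0 = rec X. b.(0 + 0) + b.X :: -b-> n0, -b-> n1
  n1 = 0 + 0 :: stopped
Run σ = ⟨ba⟩ on P: start {m0}
  [1] b ⇒ {m0, m1}
  [2] a ⇒ {m2}
  ✓ P
Run σ = ⟨ba⟩ on Q: start {n0}
  [1] b ⇒ {n0, n1}
  [2] a ⇒ ∅  — Q cannot continue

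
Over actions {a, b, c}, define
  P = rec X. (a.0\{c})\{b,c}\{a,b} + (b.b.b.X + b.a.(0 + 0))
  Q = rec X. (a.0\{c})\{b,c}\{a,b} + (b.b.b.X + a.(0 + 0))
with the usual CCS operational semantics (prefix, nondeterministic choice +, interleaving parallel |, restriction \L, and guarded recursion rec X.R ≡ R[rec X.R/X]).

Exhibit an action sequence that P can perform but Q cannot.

ba

Reachable graph of P (5 states):
  p0 = rec X. (a.0\{c})\{b,c}\{a,b} + (b.b.b.X + b.a.(0 + 0)) ⊢ -b-> p1, -b-> p2
  p1 = a.(0 + 0) ⊢ -a-> p3
  p2 = b.b.(rec X. (a.0\{c})\{b,c}\{a,b} + (b.b.b.X + b.a.(0 + 0))) ⊢ -b-> p4
  p3 = 0 + 0 ⊢ ·
  p4 = b.(rec X. (a.0\{c})\{b,c}\{a,b} + (b.b.b.X + b.a.(0 + 0))) ⊢ -b-> p0
Reachable graph of Q (4 states):
  q0 = rec X. (a.0\{c})\{b,c}\{a,b} + (b.b.b.X + a.(0 + 0)) ⊢ -a-> q1, -b-> q2
  q1 = 0 + 0 ⊢ ·
  q2 = b.b.(rec X. (a.0\{c})\{b,c}\{a,b} + (b.b.b.X + a.(0 + 0))) ⊢ -b-> q3
  q3 = b.(rec X. (a.0\{c})\{b,c}\{a,b} + (b.b.b.X + a.(0 + 0))) ⊢ -b-> q0
Executing ba from P (initial set {p0}):
  [1] b ⇒ {p1, p2}
  [2] a ⇒ {p3}
  ✓ P
Executing ba from Q (initial set {q0}):
  [1] b ⇒ {q2}
  [2] a ⇒ ∅  — Q cannot continue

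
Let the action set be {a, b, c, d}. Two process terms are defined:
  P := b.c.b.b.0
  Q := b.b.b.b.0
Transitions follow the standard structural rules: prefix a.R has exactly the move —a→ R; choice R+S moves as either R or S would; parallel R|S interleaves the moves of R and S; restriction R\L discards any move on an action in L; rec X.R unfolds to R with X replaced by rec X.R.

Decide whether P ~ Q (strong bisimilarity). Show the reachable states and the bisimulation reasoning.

not bisimilar

P's transition system — 5 states:
  m0 = b.c.b.b.0 ⊢ —b→ m1
  m1 = c.b.b.0 ⊢ —c→ m2
  m2 = b.b.0 ⊢ —b→ m3
  m3 = b.0 ⊢ —b→ m4
  m4 = 0 ⊢ (no moves)
Q's transition system — 5 states:
  n0 = b.b.b.b.0 ⊢ —b→ n1
  n1 = b.b.b.0 ⊢ —b→ n2
  n2 = b.b.0 ⊢ —b→ n3
  n3 = b.0 ⊢ —b→ n4
  n4 = 0 ⊢ (no moves)
Bisimilarity quotient blocks:
  B0 = {m0}
  B1 = {m1}
  B2 = {m2, n2}
  B3 = {m3, n3}
  B4 = {m4, n4}
  B5 = {n0}
  B6 = {n1}
m0 ∈ B0, n0 ∈ B5 → different blocks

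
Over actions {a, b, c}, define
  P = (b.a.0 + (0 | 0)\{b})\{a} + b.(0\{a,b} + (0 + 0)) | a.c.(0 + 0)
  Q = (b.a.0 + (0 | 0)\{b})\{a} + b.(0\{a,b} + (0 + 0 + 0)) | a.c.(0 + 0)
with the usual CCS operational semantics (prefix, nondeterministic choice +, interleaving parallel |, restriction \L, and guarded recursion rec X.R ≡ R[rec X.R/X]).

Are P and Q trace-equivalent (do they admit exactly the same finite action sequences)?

Reachable graph of P (7 states):
  u0 = (b.a.0 + (0 | 0)\{b})\{a} + b.(0\{a,b} + (0 + 0)) | a.c.(0 + 0) | --a--▸ u1, --b--▸ u2, --b--▸ u3
  u1 = b.(0\{a,b} + (0 + 0)) | c.(0 + 0) | --b--▸ u4, --c--▸ u5
  u2 = (0\{a,b} + (0 + 0)) | a.c.(0 + 0) | --a--▸ u4
  u3 = (a.0)\{a} | ∅
  u4 = (0\{a,b} + (0 + 0)) | c.(0 + 0) | --c--▸ u6
  u5 = b.(0\{a,b} + (0 + 0)) | (0 + 0) | --b--▸ u6
  u6 = (0\{a,b} + (0 + 0)) | (0 + 0) | ∅
Reachable graph of Q (7 states):
  v0 = (b.a.0 + (0 | 0)\{b})\{a} + b.(0\{a,b} + (0 + 0 + 0)) | a.c.(0 + 0) | --a--▸ v1, --b--▸ v2, --b--▸ v3
  v1 = b.(0\{a,b} + (0 + 0 + 0)) | c.(0 + 0) | --b--▸ v4, --c--▸ v5
  v2 = (0\{a,b} + (0 + 0 + 0)) | a.c.(0 + 0) | --a--▸ v4
  v3 = (a.0)\{a} | ∅
  v4 = (0\{a,b} + (0 + 0 + 0)) | c.(0 + 0) | --c--▸ v6
  v5 = b.(0\{a,b} + (0 + 0 + 0)) | (0 + 0) | --b--▸ v6
  v6 = (0\{a,b} + (0 + 0 + 0)) | (0 + 0) | ∅
Bisimilarity quotient blocks:
  B0 = {u0, v0}
  B1 = {u1, v1}
  B2 = {u5, v5}
  B3 = {u3, u6, v3, v6}
  B4 = {u4, v4}
  B5 = {u2, v2}
u0 ∈ B0, v0 ∈ B0 → same block
Bisimilar ⇒ trace-equivalent.

traces(P) = traces(Q)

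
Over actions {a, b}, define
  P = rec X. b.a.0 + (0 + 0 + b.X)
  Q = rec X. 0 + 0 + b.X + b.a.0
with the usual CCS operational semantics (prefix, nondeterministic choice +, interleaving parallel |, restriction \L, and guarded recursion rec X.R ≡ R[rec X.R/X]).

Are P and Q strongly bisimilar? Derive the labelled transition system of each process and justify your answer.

bisimilar

P's transition system — 3 states:
  p0 = rec X. b.a.0 + (0 + 0 + b.X) :: -b-> p0, -b-> p1
  p1 = a.0 :: -a-> p2
  p2 = 0 :: ∅
Q's transition system — 3 states:
  q0 = rec X. 0 + 0 + b.X + b.a.0 :: -b-> q0, -b-> q1
  q1 = a.0 :: -a-> q2
  q2 = 0 :: ∅
Bisimilarity quotient blocks:
  B0 = {p0, q0}
  B1 = {p1, q1}
  B2 = {p2, q2}
p0 ∈ B0, q0 ∈ B0 → same block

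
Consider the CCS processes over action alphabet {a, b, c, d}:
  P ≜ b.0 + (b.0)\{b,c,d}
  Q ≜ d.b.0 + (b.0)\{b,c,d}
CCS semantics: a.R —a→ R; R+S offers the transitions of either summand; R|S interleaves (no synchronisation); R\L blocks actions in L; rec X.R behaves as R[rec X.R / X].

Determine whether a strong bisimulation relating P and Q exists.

not bisimilar

LTS(P): 2 reachable states
  m0 = b.0 + (b.0)\{b,c,d} ⊢ —b→ m1
  m1 = 0 ⊢ ∅
LTS(Q): 3 reachable states
  n0 = d.b.0 + (b.0)\{b,c,d} ⊢ —d→ n1
  n1 = b.0 ⊢ —b→ n2
  n2 = 0 ⊢ ∅
Bisimilarity quotient blocks:
  B0 = {m0, n1}
  B1 = {m1, n2}
  B2 = {n0}
m0 ∈ B0, n0 ∈ B2 → different blocks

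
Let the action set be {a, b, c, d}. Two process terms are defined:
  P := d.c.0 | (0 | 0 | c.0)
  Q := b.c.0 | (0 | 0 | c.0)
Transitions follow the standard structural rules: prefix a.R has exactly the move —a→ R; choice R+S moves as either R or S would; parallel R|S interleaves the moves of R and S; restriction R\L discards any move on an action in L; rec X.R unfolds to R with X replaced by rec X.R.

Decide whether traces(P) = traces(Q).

trace-distinct — witness ⟨d⟩

P's transition system — 6 states:
  p0 = d.c.0 | (0 | 0 | c.0) | ··c··> p1, ··d··> p2
  p1 = d.c.0 | (0 | 0 | 0) | ··d··> p3
  p2 = c.0 | (0 | 0 | c.0) | ··c··> p3, ··c··> p4
  p3 = c.0 | (0 | 0 | 0) | ··c··> p5
  p4 = 0 | (0 | 0 | c.0) | ··c··> p5
  p5 = 0 | (0 | 0 | 0) | stopped
Q's transition system — 6 states:
  q0 = b.c.0 | (0 | 0 | c.0) | ··b··> q1, ··c··> q2
  q1 = c.0 | (0 | 0 | c.0) | ··c··> q3, ··c··> q4
  q2 = b.c.0 | (0 | 0 | 0) | ··b··> q4
  q3 = 0 | (0 | 0 | c.0) | ··c··> q5
  q4 = c.0 | (0 | 0 | 0) | ··c··> q5
  q5 = 0 | (0 | 0 | 0) | stopped
Executing d from P (initial set {p0}):
  step 1 (d): {p2}
  P completes σ.
Executing d from Q (initial set {q0}):
  step 1 (d): no successor for Q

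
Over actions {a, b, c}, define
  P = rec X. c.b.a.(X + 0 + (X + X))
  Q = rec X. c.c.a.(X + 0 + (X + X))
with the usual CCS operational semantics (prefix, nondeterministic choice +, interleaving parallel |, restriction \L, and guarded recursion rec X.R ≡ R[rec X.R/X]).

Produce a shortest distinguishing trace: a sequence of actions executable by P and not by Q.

P's transition system — 4 states:
  u0 = rec X. c.b.a.(X + 0 + (X + X)) :: ··c··> u1
  u1 = b.a.((rec X. c.b.a.(X + 0 + (X + X))) + 0 + ((rec X. c.b.a.(X + 0 + (X + X))) + (rec X. c.b.a.(X + 0 + (X + X))))) :: ··b··> u2
  u2 = a.((rec X. c.b.a.(X + 0 + (X + X))) + 0 + ((rec X. c.b.a.(X + 0 + (X + X))) + (rec X. c.b.a.(X + 0 + (X + X))))) :: ··a··> u3
  u3 = (rec X. c.b.a.(X + 0 + (X + X))) + 0 + ((rec X. c.b.a.(X + 0 + (X + X))) + (rec X. c.b.a.(X + 0 + (X + X)))) :: ··c··> u1
Q's transition system — 4 states:
  v0 = rec X. c.c.a.(X + 0 + (X + X)) :: ··c··> v1
  v1 = c.a.((rec X. c.c.a.(X + 0 + (X + X))) + 0 + ((rec X. c.c.a.(X + 0 + (X + X))) + (rec X. c.c.a.(X + 0 + (X + X))))) :: ··c··> v2
  v2 = a.((rec X. c.c.a.(X + 0 + (X + X))) + 0 + ((rec X. c.c.a.(X + 0 + (X + X))) + (rec X. c.c.a.(X + 0 + (X + X))))) :: ··a··> v3
  v3 = (rec X. c.c.a.(X + 0 + (X + X))) + 0 + ((rec X. c.c.a.(X + 0 + (X + X))) + (rec X. c.c.a.(X + 0 + (X + X)))) :: ··c··> v1
Run σ = ⟨cb⟩ on P: start {u0}
  step 1 (c): {u1}
  step 2 (b): {u2}
  P completes σ.
Run σ = ⟨cb⟩ on Q: start {v0}
  step 1 (c): {v1}
  step 2 (b): no successor for Q

cb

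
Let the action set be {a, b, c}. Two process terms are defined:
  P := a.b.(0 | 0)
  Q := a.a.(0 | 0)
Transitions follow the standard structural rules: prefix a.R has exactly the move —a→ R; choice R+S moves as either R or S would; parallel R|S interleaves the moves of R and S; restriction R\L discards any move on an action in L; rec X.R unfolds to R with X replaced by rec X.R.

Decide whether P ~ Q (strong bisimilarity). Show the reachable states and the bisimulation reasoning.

P's transition system — 3 states:
  p0 = a.b.(0 | 0) | ··a··> p1
  p1 = b.(0 | 0) | ··b··> p2
  p2 = 0 | 0 | stopped
Q's transition system — 3 states:
  q0 = a.a.(0 | 0) | ··a··> q1
  q1 = a.(0 | 0) | ··a··> q2
  q2 = 0 | 0 | stopped
Bisimilarity quotient blocks:
  B0 = {p0}
  B1 = {p1}
  B2 = {p2, q2}
  B3 = {q0}
  B4 = {q1}
p0 ∈ B0, q0 ∈ B3 → different blocks

not bisimilar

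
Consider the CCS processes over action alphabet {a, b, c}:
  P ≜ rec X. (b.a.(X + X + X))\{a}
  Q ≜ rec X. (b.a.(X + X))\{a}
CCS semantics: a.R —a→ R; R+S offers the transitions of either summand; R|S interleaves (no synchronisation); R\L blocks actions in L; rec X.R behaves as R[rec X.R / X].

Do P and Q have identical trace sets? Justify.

LTS(P): 2 reachable states
  u0 = rec X. (b.a.(X + X + X))\{a} → ··b··> u1
  u1 = (a.((rec X. (b.a.(X + X + X))\{a}) + (rec X. (b.a.(X + X + X))\{a}) + (rec X. (b.a.(X + X + X))\{a})))\{a} → deadlocked
LTS(Q): 2 reachable states
  v0 = rec X. (b.a.(X + X))\{a} → ··b··> v1
  v1 = (a.((rec X. (b.a.(X + X))\{a}) + (rec X. (b.a.(X + X))\{a})))\{a} → deadlocked
Partition-refinement fixed point:
  B0 = {u0, v0}
  B1 = {u1, v1}
u0 ∈ B0, v0 ∈ B0 → same block
Bisimilar ⇒ trace-equivalent.

YES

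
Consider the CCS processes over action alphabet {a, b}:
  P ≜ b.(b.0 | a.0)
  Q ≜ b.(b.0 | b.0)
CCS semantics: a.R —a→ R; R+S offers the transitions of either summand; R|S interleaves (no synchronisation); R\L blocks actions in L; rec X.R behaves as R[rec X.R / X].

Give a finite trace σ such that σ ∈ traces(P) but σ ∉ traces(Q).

P's transition system — 5 states:
  s0 = b.(b.0 | a.0) | ··b··> s1
  s1 = b.0 | a.0 | ··a··> s2, ··b··> s3
  s2 = b.0 | 0 | ··b··> s4
  s3 = 0 | a.0 | ··a··> s4
  s4 = 0 | 0 | ∅
Q's transition system — 5 states:
  t0 = b.(b.0 | b.0) | ··b··> t1
  t1 = b.0 | b.0 | ··b··> t2, ··b··> t3
  t2 = 0 | b.0 | ··b··> t4
  t3 = b.0 | 0 | ··b··> t4
  t4 = 0 | 0 | ∅
Executing ba from P (initial set {s0}):
  step 1 (b): {s1}
  step 2 (a): {s2}
  ✓ P
Executing ba from Q (initial set {t0}):
  step 1 (b): {t1}
  step 2 (a): ∅  — Q cannot continue

ba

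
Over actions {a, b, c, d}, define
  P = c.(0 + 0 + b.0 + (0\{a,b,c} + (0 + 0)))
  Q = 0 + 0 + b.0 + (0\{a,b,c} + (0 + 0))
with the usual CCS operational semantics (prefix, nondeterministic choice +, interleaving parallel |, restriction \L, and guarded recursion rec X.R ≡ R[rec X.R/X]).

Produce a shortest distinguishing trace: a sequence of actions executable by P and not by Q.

c

LTS(P): 3 reachable states
  m0 = c.(0 + 0 + b.0 + (0\{a,b,c} + (0 + 0))) | —c→ m1
  m1 = 0 + 0 + b.0 + (0\{a,b,c} + (0 + 0)) | —b→ m2
  m2 = 0 | (no moves)
LTS(Q): 2 reachable states
  n0 = 0 + 0 + b.0 + (0\{a,b,c} + (0 + 0)) | —b→ n1
  n1 = 0 | (no moves)
Trace ⟨c⟩ through P, begin at {m0}:
  after c @ step 1: {m1}
  P completes σ.
Trace ⟨c⟩ through Q, begin at {n0}:
  after c @ step 1: no successor for Q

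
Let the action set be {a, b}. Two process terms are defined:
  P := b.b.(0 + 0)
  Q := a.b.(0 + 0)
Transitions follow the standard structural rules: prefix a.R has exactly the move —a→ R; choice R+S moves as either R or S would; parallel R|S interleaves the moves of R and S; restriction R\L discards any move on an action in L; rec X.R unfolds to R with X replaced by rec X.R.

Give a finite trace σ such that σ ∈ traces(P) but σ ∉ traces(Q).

P's transition system — 3 states:
  u0 = b.b.(0 + 0) ⊢ -b-> u1
  u1 = b.(0 + 0) ⊢ -b-> u2
  u2 = 0 + 0 ⊢ deadlocked
Q's transition system — 3 states:
  v0 = a.b.(0 + 0) ⊢ -a-> v1
  v1 = b.(0 + 0) ⊢ -b-> v2
  v2 = 0 + 0 ⊢ deadlocked
Trace ⟨b⟩ through P, begin at {u0}:
  after b @ step 1: {u1}
  — P admits the full trace.
Trace ⟨b⟩ through Q, begin at {v0}:
  after b @ step 1: ∅ (Q stuck)

b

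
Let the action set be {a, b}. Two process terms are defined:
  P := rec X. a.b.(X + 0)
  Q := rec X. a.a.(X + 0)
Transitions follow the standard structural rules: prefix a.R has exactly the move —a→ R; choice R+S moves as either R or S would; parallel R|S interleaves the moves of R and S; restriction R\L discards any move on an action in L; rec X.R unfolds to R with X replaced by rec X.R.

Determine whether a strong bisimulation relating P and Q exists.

P ≁ Q

Reachable graph of P (3 states):
  m0 = rec X. a.b.(X + 0) | --a--▸ m1
  m1 = b.((rec X. a.b.(X + 0)) + 0) | --b--▸ m2
  m2 = (rec X. a.b.(X + 0)) + 0 | --a--▸ m1
Reachable graph of Q (3 states):
  n0 = rec X. a.a.(X + 0) | --a--▸ n1
  n1 = a.((rec X. a.a.(X + 0)) + 0) | --a--▸ n2
  n2 = (rec X. a.a.(X + 0)) + 0 | --a--▸ n1
Coarsest stable partition (strong bisimilarity classes):
  B0 = {m0, m2}
  B1 = {m1}
  B2 = {n0, n1, n2}
m0 ∈ B0, n0 ∈ B2 → different blocks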